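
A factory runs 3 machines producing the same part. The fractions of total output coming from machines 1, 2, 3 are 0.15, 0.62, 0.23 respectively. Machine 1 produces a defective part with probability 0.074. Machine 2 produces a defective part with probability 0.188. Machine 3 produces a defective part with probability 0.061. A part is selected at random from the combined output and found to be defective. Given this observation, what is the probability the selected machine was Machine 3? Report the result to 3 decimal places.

P(defective|M1) = 0.074; P(defective|M2) = 0.188; P(defective|M3) = 0.061.
Prior × likelihood for each source: 0.15·0.074=0.01110, 0.62·0.188=0.1166, 0.23·0.061=0.01403. Summing gives P(defective) = 0.14169.
P(Machine 3 | defective) = 0.01403 / 0.14169 = 0.099.

Posterior probability ≈ 0.099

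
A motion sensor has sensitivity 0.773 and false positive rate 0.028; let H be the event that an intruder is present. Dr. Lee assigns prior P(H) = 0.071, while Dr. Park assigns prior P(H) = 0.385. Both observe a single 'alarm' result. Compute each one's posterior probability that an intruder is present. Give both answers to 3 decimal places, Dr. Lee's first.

P('+'|H) = 0.773, P('+'|¬H) = 0.028.
Dr. Lee: numerator 0.773·0.071 = 0.054883; evidence = 0.054883+0.028·0.929 = 0.080895; posterior = 0.678.
Dr. Park: numerator 0.773·0.385 = 0.29761; evidence = 0.29761+0.028·0.615 = 0.31483; posterior = 0.945.

Dr. Lee: 0.678; Dr. Park: 0.945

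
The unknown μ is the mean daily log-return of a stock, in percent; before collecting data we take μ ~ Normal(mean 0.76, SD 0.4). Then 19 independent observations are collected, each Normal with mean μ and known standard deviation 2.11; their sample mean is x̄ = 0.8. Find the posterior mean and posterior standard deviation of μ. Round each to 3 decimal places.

Prior precision 1/τ₀² = 1/0.4² = 6.25000; data precision n/σ² = 19/2.11² = 4.26765.
Posterior precision = 6.25000 + 4.26765 = 10.5176, giving posterior SD = 1/√10.5176 = 0.308.
Posterior mean = (6.25000·0.76 + 4.26765·0.8) / 10.5176 = 0.776.

Posterior mean ≈ 0.776; posterior SD ≈ 0.308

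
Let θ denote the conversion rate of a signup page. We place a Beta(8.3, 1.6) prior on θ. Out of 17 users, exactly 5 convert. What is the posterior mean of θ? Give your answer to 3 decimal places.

Posterior mean ≈ 0.494

The binomial likelihood is conjugate to the Beta prior: with 5 successes and 12 failures, the posterior is Beta(8.3+5, 1.6+12) = Beta(13.3, 13.6).
E[θ | data] = 13.3/(13.3+13.6) = 0.494.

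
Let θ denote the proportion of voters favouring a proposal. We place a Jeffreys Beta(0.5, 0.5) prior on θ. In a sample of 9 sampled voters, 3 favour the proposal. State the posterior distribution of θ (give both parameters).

Posterior: Beta(3.5, 6.5)

The binomial likelihood is conjugate to the Beta prior: with 3 successes and 6 failures, the posterior is Beta(0.5+3, 0.5+6) = Beta(3.5, 6.5).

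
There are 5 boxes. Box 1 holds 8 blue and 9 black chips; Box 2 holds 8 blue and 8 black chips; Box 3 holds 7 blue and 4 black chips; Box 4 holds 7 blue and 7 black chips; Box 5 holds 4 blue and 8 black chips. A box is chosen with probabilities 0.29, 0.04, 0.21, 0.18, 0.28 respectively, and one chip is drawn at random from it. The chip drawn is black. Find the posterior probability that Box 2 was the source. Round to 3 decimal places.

Tabulate prior·likelihood by source: [1] prior 0.29, lik 0.5294, product 0.1535; [2] prior 0.04, lik 0.5, product 0.02000; [3] prior 0.21, lik 0.3636, product 0.07636; [4] prior 0.18, lik 0.5, product 0.09000; [5] prior 0.28, lik 0.6667, product 0.1867.
Normalizing constant = 0.52656; the posterior for Box 2 is its product over the sum, 0.02000/0.52656 = 0.038.

Posterior probability ≈ 0.038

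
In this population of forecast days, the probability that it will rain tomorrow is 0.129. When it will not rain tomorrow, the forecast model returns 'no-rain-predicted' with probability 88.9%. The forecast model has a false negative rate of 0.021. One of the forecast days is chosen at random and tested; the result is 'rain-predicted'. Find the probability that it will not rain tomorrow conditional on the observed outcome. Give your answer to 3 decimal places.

Let H be the event that it will rain tomorrow. P(H) = 0.129, so P(¬H) = 0.871. With E the 'rain-predicted' result, P(E|H) = 0.979 and P(E|¬H) = 0.111.
P(E) = 0.979·0.129 + 0.111·0.871 = 0.12629 + 0.096681 = 0.22297.
By Bayes' theorem, P(H|E) = 0.12629 / 0.22297 = 0.566. Hence P(¬H|E) = 1 − 0.566 = 0.434.

P(¬H | E) ≈ 0.434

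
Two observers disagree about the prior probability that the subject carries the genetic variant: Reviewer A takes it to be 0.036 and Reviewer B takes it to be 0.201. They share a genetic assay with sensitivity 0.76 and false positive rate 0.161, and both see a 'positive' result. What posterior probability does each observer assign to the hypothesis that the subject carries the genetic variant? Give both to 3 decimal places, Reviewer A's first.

P('+'|H) = 0.76, P('+'|¬H) = 0.161.
Reviewer A: numerator 0.76·0.036 = 0.027360; evidence = 0.027360+0.161·0.964 = 0.18256; posterior = 0.150.
Reviewer B: numerator 0.76·0.201 = 0.15276; evidence = 0.15276+0.161·0.799 = 0.28140; posterior = 0.543.

Reviewer A: 0.150; Reviewer B: 0.543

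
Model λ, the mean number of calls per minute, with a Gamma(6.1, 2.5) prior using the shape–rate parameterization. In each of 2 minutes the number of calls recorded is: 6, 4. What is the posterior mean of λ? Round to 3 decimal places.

Posterior mean ≈ 3.578

The Poisson likelihood adds the total count to the shape and the number of exposure periods to the rate. Here ∑xᵢ = 10 and n = 2, so shape 6.1→16.1 and rate 2.5→4.5.
E[λ | data] = 16.1/4.5 = 3.578.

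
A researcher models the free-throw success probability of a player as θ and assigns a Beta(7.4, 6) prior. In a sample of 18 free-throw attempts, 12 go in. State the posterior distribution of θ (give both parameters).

Posterior: Beta(19.4, 12)

Observing 12 successes and 6 failures updates Beta(7.4, 6) by adding the success and failure counts to the two shape parameters: α = 7.4+12 = 19.4, β = 6+6 = 12.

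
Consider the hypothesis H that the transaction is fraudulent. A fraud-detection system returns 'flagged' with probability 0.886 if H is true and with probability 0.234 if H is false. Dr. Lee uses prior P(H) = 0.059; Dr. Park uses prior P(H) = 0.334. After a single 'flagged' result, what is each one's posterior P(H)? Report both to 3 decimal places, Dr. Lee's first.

The likelihood ratio for a 'flagged' result is 0.886/0.234 = 3.7863.
Dr. Lee: prior odds 0.059/0.941 = 0.062699; posterior odds 0.23740; posterior probability 0.192.
Dr. Park: prior odds 0.334/0.666 = 0.50150; posterior odds 1.8988; posterior probability 0.655.

Dr. Lee: 0.192; Dr. Park: 0.655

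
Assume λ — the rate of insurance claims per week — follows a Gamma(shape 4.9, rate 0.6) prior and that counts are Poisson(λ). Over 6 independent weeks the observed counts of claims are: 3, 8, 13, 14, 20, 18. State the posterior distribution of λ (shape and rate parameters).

Posterior: Gamma(shape=80.9, rate=6.6)

Total count ∑xᵢ = 76 over n = 6 weeks.
Gamma is conjugate to the Poisson likelihood: posterior is Gamma(shape = 4.9+76 = 80.9, rate = 0.6+6 = 6.6).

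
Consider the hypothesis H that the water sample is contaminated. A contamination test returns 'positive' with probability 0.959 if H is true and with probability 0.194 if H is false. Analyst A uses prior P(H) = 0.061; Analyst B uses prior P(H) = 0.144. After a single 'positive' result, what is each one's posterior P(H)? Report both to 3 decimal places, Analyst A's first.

The likelihood ratio for a 'positive' result is 0.959/0.194 = 4.9433.
Analyst A: prior odds 0.061/0.939 = 0.064963; posterior odds 0.32113; posterior probability 0.243.
Analyst B: prior odds 0.144/0.856 = 0.16822; posterior odds 0.83158; posterior probability 0.454.

Analyst A: 0.243; Analyst B: 0.454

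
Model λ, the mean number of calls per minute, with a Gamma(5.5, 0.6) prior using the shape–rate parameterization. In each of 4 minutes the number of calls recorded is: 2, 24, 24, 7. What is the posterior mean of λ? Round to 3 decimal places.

Posterior mean ≈ 13.587

Total count ∑xᵢ = 57 over n = 4 minutes.
Gamma is conjugate to the Poisson likelihood: posterior is Gamma(shape = 5.5+57 = 62.5, rate = 0.6+4 = 4.6).
Posterior mean = shape/rate = 62.5/4.6 = 13.587.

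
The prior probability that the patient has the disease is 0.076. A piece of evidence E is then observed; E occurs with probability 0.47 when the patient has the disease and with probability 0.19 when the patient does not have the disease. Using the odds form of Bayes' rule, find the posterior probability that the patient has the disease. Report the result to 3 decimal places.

Posterior probability ≈ 0.169

Prior odds = 0.076/(1−0.076) = 0.082251. In log-odds, ln(0.082251) = -2.4980.
Add log likelihood ratio: ln(2.4737) = 0.90571.
Posterior log-odds = -1.5923, so posterior odds = exp(-1.5923) = 0.20346. Converting, P(H|E) = 0.20346/1.2035 = 0.169.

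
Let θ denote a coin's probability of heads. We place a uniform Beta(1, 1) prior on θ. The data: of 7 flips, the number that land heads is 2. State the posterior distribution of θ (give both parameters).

Posterior: Beta(3, 6)

The binomial likelihood is conjugate to the Beta prior: with 2 successes and 5 failures, the posterior is Beta(1+2, 1+5) = Beta(3, 6).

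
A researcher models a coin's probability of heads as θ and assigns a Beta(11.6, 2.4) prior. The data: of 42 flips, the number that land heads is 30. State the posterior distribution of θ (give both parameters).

The binomial likelihood is conjugate to the Beta prior: with 30 successes and 12 failures, the posterior is Beta(11.6+30, 2.4+12) = Beta(41.6, 14.4).

Posterior: Beta(41.6, 14.4)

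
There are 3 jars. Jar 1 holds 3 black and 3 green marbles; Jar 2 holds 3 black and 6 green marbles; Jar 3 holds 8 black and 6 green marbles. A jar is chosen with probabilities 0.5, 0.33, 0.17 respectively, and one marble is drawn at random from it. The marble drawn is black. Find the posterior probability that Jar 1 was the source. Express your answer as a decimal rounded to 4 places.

Posterior probability ≈ 0.5469

P(black|Jar 1) = 0.5; P(black|Jar 2) = 0.3333; P(black|Jar 3) = 0.5714.
Prior × likelihood for each source: 0.5·0.5=0.2500, 0.33·0.3333=0.1100, 0.17·0.5714=0.09714. Summing gives P(black) = 0.45714.
P(Jar 1 | black) = 0.2500 / 0.45714 = 0.5469.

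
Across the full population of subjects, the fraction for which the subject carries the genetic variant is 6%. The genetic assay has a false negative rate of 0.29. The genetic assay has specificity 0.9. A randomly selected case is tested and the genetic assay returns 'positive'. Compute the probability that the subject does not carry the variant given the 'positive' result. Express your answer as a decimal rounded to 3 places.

P(¬H | E) ≈ 0.688

Write H for 'the subject carries the genetic variant'. Prior odds H:¬H = 0.06/0.94 = 0.063830. For the 'positive' outcome, the likelihood ratio is 0.71/0.1 = 7.1000.
Posterior odds = 0.063830 × 7.1000 = 0.45319, so P(H|E) = 0.45319/(1+0.45319) = 0.312. Then P(¬H|E) = 1 − 0.312 = 0.688.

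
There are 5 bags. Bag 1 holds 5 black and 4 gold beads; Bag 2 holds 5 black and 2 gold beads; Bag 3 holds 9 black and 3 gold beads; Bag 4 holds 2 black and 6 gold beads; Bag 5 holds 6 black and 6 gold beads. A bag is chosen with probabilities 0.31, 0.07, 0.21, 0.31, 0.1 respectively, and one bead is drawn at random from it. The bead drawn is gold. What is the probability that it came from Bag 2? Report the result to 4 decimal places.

Posterior probability ≈ 0.0406

Tabulate prior·likelihood by source: [1] prior 0.31, lik 0.4444, product 0.1378; [2] prior 0.07, lik 0.2857, product 0.02000; [3] prior 0.21, lik 0.25, product 0.05250; [4] prior 0.31, lik 0.75, product 0.2325; [5] prior 0.1, lik 0.5, product 0.05000.
Normalizing constant = 0.49278; the posterior for Bag 2 is its product over the sum, 0.02000/0.49278 = 0.0406.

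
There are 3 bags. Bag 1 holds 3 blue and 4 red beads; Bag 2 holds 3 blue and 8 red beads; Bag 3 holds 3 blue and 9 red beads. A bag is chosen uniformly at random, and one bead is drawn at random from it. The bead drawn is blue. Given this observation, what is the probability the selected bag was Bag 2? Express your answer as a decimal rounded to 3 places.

Posterior probability ≈ 0.287

P(blue|Bag 1) = 0.4286; P(blue|Bag 2) = 0.2727; P(blue|Bag 3) = 0.25.
Prior × likelihood for each source: 0.333333·0.4286=0.1429, 0.333333·0.2727=0.09091, 0.333333·0.25=0.08333. Summing gives P(blue) = 0.31710.
P(Bag 2 | blue) = 0.09091 / 0.31710 = 0.287.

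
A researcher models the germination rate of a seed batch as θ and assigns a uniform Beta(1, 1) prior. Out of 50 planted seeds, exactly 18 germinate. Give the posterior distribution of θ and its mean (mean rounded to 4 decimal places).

Posterior: Beta(19, 33); mean ≈ 0.3654

The binomial likelihood is conjugate to the Beta prior: with 18 successes and 32 failures, the posterior is Beta(1+18, 1+32) = Beta(19, 33).
E[θ | data] = 19/(19+33) = 0.3654.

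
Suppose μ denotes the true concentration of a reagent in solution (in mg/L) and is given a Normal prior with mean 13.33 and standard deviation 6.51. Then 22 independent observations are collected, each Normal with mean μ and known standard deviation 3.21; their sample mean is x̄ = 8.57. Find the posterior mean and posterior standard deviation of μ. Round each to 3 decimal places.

Prior precision 1/τ₀² = 1/6.51² = 0.0235960; data precision n/σ² = 22/3.21² = 2.13507.
Posterior precision = 0.0235960 + 2.13507 = 2.15867, giving posterior SD = 1/√2.15867 = 0.681.
Posterior mean = (0.0235960·13.33 + 2.13507·8.57) / 2.15867 = 8.622.

Posterior mean ≈ 8.622; posterior SD ≈ 0.681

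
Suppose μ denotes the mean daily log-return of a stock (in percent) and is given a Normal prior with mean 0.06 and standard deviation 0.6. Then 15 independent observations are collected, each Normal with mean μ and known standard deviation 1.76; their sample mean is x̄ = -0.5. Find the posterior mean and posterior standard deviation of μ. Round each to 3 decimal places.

With known σ, the Normal prior is conjugate. Weight on the data is w = (n/σ²)/(n/σ² + 1/τ₀²) = 4.84246/(4.84246+2.77778) = 0.63547.
Posterior mean = w·x̄ + (1−w)·μ₀ = 0.63547·-0.5 + 0.36453·0.06 = -0.296. Posterior variance = 1/(4.84246+2.77778) = 0.131230, so SD = 0.362.

Posterior mean ≈ -0.296; posterior SD ≈ 0.362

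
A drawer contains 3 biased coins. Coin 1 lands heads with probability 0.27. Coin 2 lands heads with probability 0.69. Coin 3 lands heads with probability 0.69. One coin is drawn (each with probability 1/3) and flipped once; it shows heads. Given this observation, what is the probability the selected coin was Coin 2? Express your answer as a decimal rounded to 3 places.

Tabulate prior·likelihood by source: [1] prior 0.333333, lik 0.27, product 0.09000; [2] prior 0.333333, lik 0.69, product 0.2300; [3] prior 0.333333, lik 0.69, product 0.2300.
Normalizing constant = 0.55000; the posterior for Coin 2 is its product over the sum, 0.2300/0.55000 = 0.418.

Posterior probability ≈ 0.418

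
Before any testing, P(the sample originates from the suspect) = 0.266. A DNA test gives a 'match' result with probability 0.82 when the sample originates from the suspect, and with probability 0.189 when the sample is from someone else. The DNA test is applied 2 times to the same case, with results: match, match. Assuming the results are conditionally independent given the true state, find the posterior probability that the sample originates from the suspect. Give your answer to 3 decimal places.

With H the event that the sample originates from the suspect, the joint likelihood of the observed sequence is P(data|H) = 0.82·0.82 = 0.67240 and P(data|¬H) = 0.189·0.189 = 0.035721.
Bayes: P(H|data) = 0.266·0.67240 / (0.266·0.67240 + 0.734·0.035721) = 0.17886/0.20508 = 0.8721.

Posterior P(H) ≈ 0.872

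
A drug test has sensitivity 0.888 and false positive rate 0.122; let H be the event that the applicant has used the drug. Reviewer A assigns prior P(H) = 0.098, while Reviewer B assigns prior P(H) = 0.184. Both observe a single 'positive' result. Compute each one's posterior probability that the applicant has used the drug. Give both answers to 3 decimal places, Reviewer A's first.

Reviewer A: 0.442; Reviewer B: 0.621

The likelihood ratio for a 'positive' result is 0.888/0.122 = 7.2787.
Reviewer A: prior odds 0.098/0.902 = 0.10865; posterior odds 0.79081; posterior probability 0.442.
Reviewer B: prior odds 0.184/0.816 = 0.22549; posterior odds 1.6413; posterior probability 0.621.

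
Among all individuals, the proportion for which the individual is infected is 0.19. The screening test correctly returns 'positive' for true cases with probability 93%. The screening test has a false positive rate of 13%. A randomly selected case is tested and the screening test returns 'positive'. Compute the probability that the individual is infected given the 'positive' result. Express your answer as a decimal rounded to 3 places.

P(H | E) ≈ 0.627

Let H be the event that the individual is infected. P(H) = 0.19, so P(¬H) = 0.81. With E the 'positive' result, P(E|H) = 0.93 and P(E|¬H) = 0.13.
P(E) = 0.93·0.19 + 0.13·0.81 = 0.17670 + 0.10530 = 0.28200.
By Bayes' theorem, P(H|E) = 0.17670 / 0.28200 = 0.627.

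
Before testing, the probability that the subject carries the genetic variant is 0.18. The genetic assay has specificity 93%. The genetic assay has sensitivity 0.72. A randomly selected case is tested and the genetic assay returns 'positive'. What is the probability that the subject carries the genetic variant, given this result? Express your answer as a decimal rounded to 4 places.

Write H for 'the subject carries the genetic variant'. Prior odds H:¬H = 0.18/0.82 = 0.21951. For the 'positive' outcome, the likelihood ratio is 0.72/0.07 = 10.286.
Posterior odds = 0.21951 × 10.286 = 2.2578, so P(H|E) = 2.2578/(1+2.2578) = 0.6930.

P(H | E) ≈ 0.6930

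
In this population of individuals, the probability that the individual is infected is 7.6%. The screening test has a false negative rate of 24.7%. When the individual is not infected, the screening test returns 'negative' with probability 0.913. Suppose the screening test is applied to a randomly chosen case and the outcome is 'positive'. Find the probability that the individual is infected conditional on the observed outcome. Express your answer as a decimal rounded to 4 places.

Write H for 'the individual is infected'. Prior odds H:¬H = 0.076/0.924 = 0.082251. For the 'positive' outcome, the likelihood ratio is 0.753/0.087 = 8.6552.
Posterior odds = 0.082251 × 8.6552 = 0.71190, so P(H|E) = 0.71190/(1+0.71190) = 0.4159.

P(H | E) ≈ 0.4159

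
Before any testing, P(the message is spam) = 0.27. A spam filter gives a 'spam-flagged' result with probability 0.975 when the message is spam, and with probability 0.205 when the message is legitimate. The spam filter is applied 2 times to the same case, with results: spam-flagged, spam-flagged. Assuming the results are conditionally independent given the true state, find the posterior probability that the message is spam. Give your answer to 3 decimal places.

Posterior P(H) ≈ 0.893

Let H be the event that the message is spam; start with P(H) = 0.27. P('spam-flagged'|H) = 0.975, P('spam-flagged'|¬H) = 0.205.
Update on result 1 ('spam-flagged'): P(H) ← 0.975·0.2700 / (0.975·0.2700 + 0.205·0.7300) = 0.26325/0.41290 = 0.6376.
Update on result 2 ('spam-flagged'): P(H) ← 0.975·0.6376 / (0.975·0.6376 + 0.205·0.3624) = 0.62162/0.69592 = 0.8932.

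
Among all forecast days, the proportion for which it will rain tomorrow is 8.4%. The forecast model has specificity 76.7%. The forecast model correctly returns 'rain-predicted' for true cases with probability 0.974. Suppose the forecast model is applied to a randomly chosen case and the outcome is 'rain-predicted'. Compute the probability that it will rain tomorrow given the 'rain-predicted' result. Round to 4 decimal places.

P(H | E) ≈ 0.2771

Write H for 'it will rain tomorrow'. Prior odds H:¬H = 0.084/0.916 = 0.091703. For the 'rain-predicted' outcome, the likelihood ratio is 0.974/0.233 = 4.1803.
Posterior odds = 0.091703 × 4.1803 = 0.38334, so P(H|E) = 0.38334/(1+0.38334) = 0.2771.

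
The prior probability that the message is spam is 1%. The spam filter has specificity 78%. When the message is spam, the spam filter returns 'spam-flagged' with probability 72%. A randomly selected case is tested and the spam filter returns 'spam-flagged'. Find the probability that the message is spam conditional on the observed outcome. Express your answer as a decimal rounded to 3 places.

Write H for 'the message is spam'. Prior odds H:¬H = 0.01/0.99 = 0.010101. For the 'spam-flagged' outcome, the likelihood ratio is 0.72/0.22 = 3.2727.
Posterior odds = 0.010101 × 3.2727 = 0.033058, so P(H|E) = 0.033058/(1+0.033058) = 0.032.

P(H | E) ≈ 0.032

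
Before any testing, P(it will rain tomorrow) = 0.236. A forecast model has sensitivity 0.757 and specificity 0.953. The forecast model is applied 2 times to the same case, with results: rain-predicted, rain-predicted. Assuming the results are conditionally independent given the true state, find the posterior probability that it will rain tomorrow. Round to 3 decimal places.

Let H be the event that it will rain tomorrow; start with P(H) = 0.236. P('rain-predicted'|H) = 0.757, P('rain-predicted'|¬H) = 0.047.
Update on result 1 ('rain-predicted'): P(H) ← 0.757·0.2360 / (0.757·0.2360 + 0.047·0.7640) = 0.17865/0.21456 = 0.8326.
Update on result 2 ('rain-predicted'): P(H) ← 0.757·0.8326 / (0.757·0.8326 + 0.047·0.1674) = 0.63031/0.63818 = 0.9877.

Posterior P(H) ≈ 0.988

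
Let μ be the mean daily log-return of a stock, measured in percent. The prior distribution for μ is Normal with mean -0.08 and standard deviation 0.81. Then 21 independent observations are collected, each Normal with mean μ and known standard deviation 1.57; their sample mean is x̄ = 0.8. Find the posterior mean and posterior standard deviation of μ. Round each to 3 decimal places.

With known σ, the Normal prior is conjugate. Weight on the data is w = (n/σ²)/(n/σ² + 1/τ₀²) = 8.51962/(8.51962+1.52416) = 0.84825.
Posterior mean = w·x̄ + (1−w)·μ₀ = 0.84825·0.8 + 0.15175·-0.08 = 0.666. Posterior variance = 1/(8.51962+1.52416) = 0.0995642, so SD = 0.316.

Posterior mean ≈ 0.666; posterior SD ≈ 0.316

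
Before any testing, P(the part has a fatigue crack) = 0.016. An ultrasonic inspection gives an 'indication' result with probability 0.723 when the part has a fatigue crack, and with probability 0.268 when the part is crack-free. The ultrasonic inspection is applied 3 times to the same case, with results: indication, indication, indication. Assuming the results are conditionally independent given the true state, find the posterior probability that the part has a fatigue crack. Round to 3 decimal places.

Posterior P(H) ≈ 0.242

Let H be the event that the part has a fatigue crack; start with P(H) = 0.016. P('indication'|H) = 0.723, P('indication'|¬H) = 0.268.
Update on result 1 ('indication'): P(H) ← 0.723·0.0160 / (0.723·0.0160 + 0.268·0.9840) = 0.011568/0.27528 = 0.0420.
Update on result 2 ('indication'): P(H) ← 0.723·0.0420 / (0.723·0.0420 + 0.268·0.9580) = 0.030382/0.28712 = 0.1058.
Update on result 3 ('indication'): P(H) ← 0.723·0.1058 / (0.723·0.1058 + 0.268·0.8942) = 0.076506/0.31615 = 0.2420.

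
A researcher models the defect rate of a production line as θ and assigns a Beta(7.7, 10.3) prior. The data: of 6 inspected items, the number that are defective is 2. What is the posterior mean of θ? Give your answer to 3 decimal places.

Posterior mean ≈ 0.404

Observing 2 successes and 4 failures updates Beta(7.7, 10.3) by adding the success and failure counts to the two shape parameters: α = 7.7+2 = 9.7, β = 10.3+4 = 14.3.
Posterior mean = α/(α+β) = 9.7/24 = 0.404.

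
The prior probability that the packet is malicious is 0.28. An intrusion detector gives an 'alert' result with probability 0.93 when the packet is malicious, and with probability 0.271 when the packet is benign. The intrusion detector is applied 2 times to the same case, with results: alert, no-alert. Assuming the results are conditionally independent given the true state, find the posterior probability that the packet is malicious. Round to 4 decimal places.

Let H be the event that the packet is malicious; start with P(H) = 0.28. P('alert'|H) = 0.93, P('alert'|¬H) = 0.271.
Update on result 1 ('alert'): P(H) ← 0.93·0.2800 / (0.93·0.2800 + 0.271·0.7200) = 0.26040/0.45552 = 0.5717.
Update on result 2 ('no-alert'): P(H) ← 0.07·0.5717 / (0.07·0.5717 + 0.729·0.4283) = 0.040016/0.35228 = 0.1136.

Posterior P(H) ≈ 0.1136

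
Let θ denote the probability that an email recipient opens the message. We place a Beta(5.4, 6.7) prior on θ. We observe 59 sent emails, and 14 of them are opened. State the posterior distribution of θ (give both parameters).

Posterior: Beta(19.4, 51.7)

Observing 14 successes and 45 failures updates Beta(5.4, 6.7) by adding the success and failure counts to the two shape parameters: α = 5.4+14 = 19.4, β = 6.7+45 = 51.7.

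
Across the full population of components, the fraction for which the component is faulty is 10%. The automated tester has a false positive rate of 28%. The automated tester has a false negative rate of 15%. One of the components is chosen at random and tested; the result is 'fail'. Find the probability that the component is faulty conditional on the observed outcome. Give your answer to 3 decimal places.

P(H | E) ≈ 0.252

Let H be the event that the component is faulty. P(H) = 0.1, so P(¬H) = 0.9. With E the 'fail' result, P(E|H) = 0.85 and P(E|¬H) = 0.28.
P(E) = 0.85·0.1 + 0.28·0.9 = 0.085000 + 0.25200 = 0.33700.
By Bayes' theorem, P(H|E) = 0.085000 / 0.33700 = 0.252.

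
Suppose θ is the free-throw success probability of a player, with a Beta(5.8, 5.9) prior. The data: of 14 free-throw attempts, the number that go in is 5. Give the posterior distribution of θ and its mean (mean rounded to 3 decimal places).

Observing 5 successes and 9 failures updates Beta(5.8, 5.9) by adding the success and failure counts to the two shape parameters: α = 5.8+5 = 10.8, β = 5.9+9 = 14.9.
Posterior mean = α/(α+β) = 10.8/25.7 = 0.420.

Posterior: Beta(10.8, 14.9); mean ≈ 0.420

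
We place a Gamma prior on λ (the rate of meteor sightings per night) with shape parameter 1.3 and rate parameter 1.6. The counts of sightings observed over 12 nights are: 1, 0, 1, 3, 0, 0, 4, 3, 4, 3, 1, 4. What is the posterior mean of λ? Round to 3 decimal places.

The Poisson likelihood adds the total count to the shape and the number of exposure periods to the rate. Here ∑xᵢ = 24 and n = 12, so shape 1.3→25.3 and rate 1.6→13.6.
E[λ | data] = 25.3/13.6 = 1.860.

Posterior mean ≈ 1.860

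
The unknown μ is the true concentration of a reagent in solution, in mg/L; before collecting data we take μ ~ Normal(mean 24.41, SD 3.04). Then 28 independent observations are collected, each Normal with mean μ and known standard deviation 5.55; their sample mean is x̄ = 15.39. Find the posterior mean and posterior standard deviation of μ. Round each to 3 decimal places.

Posterior mean ≈ 16.349; posterior SD ≈ 0.991

Prior precision 1/τ₀² = 1/3.04² = 0.108206; data precision n/σ² = 28/5.55² = 0.909017.
Posterior precision = 0.108206 + 0.909017 = 1.01722, giving posterior SD = 1/√1.01722 = 0.991.
Posterior mean = (0.108206·24.41 + 0.909017·15.39) / 1.01722 = 16.349.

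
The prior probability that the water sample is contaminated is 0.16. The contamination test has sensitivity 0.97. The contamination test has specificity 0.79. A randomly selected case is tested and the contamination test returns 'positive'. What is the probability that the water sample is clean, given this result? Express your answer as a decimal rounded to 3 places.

P(¬H | E) ≈ 0.532

Write H for 'the water sample is contaminated'. Prior odds H:¬H = 0.16/0.84 = 0.19048. For the 'positive' outcome, the likelihood ratio is 0.97/0.21 = 4.6190.
Posterior odds = 0.19048 × 4.6190 = 0.87982, so P(H|E) = 0.87982/(1+0.87982) = 0.468. Then P(¬H|E) = 1 − 0.468 = 0.532.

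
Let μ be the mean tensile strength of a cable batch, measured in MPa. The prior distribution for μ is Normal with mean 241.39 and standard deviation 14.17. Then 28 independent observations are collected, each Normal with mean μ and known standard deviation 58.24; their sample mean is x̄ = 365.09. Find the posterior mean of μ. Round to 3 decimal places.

With known σ, the Normal prior is conjugate. Weight on the data is w = (n/σ²)/(n/σ² + 1/τ₀²) = 0.00825497/(0.00825497+0.00498035) = 0.62371.
Posterior mean = w·x̄ + (1−w)·μ₀ = 0.62371·365.09 + 0.37629·241.39 = 318.543.

Posterior mean ≈ 318.543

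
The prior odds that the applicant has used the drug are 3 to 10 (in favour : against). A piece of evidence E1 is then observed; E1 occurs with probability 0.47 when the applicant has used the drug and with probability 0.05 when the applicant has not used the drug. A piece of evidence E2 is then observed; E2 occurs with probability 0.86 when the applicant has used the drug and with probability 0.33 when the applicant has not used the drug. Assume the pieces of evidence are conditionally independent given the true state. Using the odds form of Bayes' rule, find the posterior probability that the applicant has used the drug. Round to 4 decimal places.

Prior odds = 3/10 = 0.30000. In log-odds, ln(0.30000) = -1.2040.
Add log likelihood ratios: ln(9.4000) + ln(2.6061) = 3.1985.
Posterior log-odds = 1.9946, so posterior odds = exp(1.9946) = 7.3491. Converting, P(H|E) = 7.3491/8.3491 = 0.8802.

Posterior probability ≈ 0.8802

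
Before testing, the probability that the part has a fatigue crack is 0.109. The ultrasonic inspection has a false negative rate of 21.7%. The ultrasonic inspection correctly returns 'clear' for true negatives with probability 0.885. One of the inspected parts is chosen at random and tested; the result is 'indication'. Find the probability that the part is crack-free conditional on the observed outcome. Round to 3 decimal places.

P(¬H | E) ≈ 0.546

Write H for 'the part has a fatigue crack'. Prior odds H:¬H = 0.109/0.891 = 0.12233. For the 'indication' outcome, the likelihood ratio is 0.783/0.115 = 6.8087.
Posterior odds = 0.12233 × 6.8087 = 0.83294, so P(H|E) = 0.83294/(1+0.83294) = 0.454. Then P(¬H|E) = 1 − 0.454 = 0.546.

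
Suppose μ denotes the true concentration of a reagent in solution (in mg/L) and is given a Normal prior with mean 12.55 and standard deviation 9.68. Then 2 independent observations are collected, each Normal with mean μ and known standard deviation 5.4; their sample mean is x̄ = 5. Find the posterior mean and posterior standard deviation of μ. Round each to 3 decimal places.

With known σ, the Normal prior is conjugate. Weight on the data is w = (n/σ²)/(n/σ² + 1/τ₀²) = 0.0685871/(0.0685871+0.0106721) = 0.86535.
Posterior mean = w·x̄ + (1−w)·μ₀ = 0.86535·5 + 0.13465·12.55 = 6.017. Posterior variance = 1/(0.0685871+0.0106721) = 12.6168, so SD = 3.552.

Posterior mean ≈ 6.017; posterior SD ≈ 3.552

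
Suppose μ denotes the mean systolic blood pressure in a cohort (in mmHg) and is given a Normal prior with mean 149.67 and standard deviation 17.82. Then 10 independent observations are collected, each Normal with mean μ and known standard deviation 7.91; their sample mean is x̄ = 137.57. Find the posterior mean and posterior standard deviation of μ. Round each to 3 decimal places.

Posterior mean ≈ 137.804; posterior SD ≈ 2.477

With known σ, the Normal prior is conjugate. Weight on the data is w = (n/σ²)/(n/σ² + 1/τ₀²) = 0.159826/(0.159826+0.00314909) = 0.98068.
Posterior mean = w·x̄ + (1−w)·μ₀ = 0.98068·137.57 + 0.019323·149.67 = 137.804. Posterior variance = 1/(0.159826+0.00314909) = 6.13591, so SD = 2.477.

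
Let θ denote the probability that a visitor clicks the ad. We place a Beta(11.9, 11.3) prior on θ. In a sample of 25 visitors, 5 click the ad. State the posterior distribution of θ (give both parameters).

Posterior: Beta(16.9, 31.3)

The binomial likelihood is conjugate to the Beta prior: with 5 successes and 20 failures, the posterior is Beta(11.9+5, 11.3+20) = Beta(16.9, 31.3).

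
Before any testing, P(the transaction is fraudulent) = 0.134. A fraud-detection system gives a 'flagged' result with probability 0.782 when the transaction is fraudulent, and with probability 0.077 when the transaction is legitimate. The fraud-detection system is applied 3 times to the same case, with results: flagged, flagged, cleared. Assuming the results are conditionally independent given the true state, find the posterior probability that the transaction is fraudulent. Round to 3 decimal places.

Posterior P(H) ≈ 0.790

With H the event that the transaction is fraudulent, the joint likelihood of the observed sequence is P(data|H) = 0.782·0.782·0.218 = 0.13331 and P(data|¬H) = 0.077·0.077·0.923 = 0.0054725.
Bayes: P(H|data) = 0.134·0.13331 / (0.134·0.13331 + 0.866·0.0054725) = 0.017864/0.022603 = 0.7903.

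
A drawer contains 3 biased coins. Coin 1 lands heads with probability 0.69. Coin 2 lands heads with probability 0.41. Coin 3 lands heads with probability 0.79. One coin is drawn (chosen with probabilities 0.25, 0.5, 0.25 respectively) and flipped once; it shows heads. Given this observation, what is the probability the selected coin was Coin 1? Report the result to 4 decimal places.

Posterior probability ≈ 0.3000

P(heads|C1) = 0.69; P(heads|C2) = 0.41; P(heads|C3) = 0.79.
Prior × likelihood for each source: 0.25·0.69=0.1725, 0.5·0.41=0.2050, 0.25·0.79=0.1975. Summing gives P(heads) = 0.57500.
P(Coin 1 | heads) = 0.1725 / 0.57500 = 0.3000.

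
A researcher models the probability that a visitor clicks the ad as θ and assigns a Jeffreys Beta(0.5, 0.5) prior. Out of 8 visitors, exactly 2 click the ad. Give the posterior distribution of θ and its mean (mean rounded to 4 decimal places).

The binomial likelihood is conjugate to the Beta prior: with 2 successes and 6 failures, the posterior is Beta(0.5+2, 0.5+6) = Beta(2.5, 6.5).
E[θ | data] = 2.5/(2.5+6.5) = 0.2778.

Posterior: Beta(2.5, 6.5); mean ≈ 0.2778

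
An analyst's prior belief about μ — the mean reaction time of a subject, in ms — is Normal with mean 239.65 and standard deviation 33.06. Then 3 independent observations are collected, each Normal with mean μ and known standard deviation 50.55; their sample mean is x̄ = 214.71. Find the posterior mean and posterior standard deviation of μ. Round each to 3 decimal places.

Posterior mean ≈ 225.633; posterior SD ≈ 21.879

With known σ, the Normal prior is conjugate. Weight on the data is w = (n/σ²)/(n/σ² + 1/τ₀²) = 0.00117403/(0.00117403+0.00091494) = 0.56201.
Posterior mean = w·x̄ + (1−w)·μ₀ = 0.56201·214.71 + 0.43799·239.65 = 225.633. Posterior variance = 1/(0.00117403+0.00091494) = 478.704, so SD = 21.879.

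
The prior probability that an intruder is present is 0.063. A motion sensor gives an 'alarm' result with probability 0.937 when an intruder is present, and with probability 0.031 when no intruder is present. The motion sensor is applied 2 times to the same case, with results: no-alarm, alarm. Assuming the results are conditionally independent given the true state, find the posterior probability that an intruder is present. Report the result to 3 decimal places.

With H the event that an intruder is present, the joint likelihood of the observed sequence is P(data|H) = 0.063·0.937 = 0.059031 and P(data|¬H) = 0.969·0.031 = 0.030039.
Bayes: P(H|data) = 0.063·0.059031 / (0.063·0.059031 + 0.937·0.030039) = 0.0037190/0.031865 = 0.1167.

Posterior P(H) ≈ 0.117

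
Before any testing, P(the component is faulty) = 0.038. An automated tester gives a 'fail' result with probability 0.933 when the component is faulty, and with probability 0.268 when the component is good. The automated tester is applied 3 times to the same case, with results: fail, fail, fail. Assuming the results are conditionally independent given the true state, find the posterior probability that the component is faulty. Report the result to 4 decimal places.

With H the event that the component is faulty, the joint likelihood of the observed sequence is P(data|H) = 0.933·0.933·0.933 = 0.81217 and P(data|¬H) = 0.268·0.268·0.268 = 0.019249.
Bayes: P(H|data) = 0.038·0.81217 / (0.038·0.81217 + 0.962·0.019249) = 0.030862/0.049380 = 0.6250.

Posterior P(H) ≈ 0.6250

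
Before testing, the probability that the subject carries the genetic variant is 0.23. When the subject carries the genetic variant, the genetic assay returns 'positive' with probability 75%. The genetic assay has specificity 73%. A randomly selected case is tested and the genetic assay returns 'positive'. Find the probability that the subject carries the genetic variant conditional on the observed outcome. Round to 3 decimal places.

P(H | E) ≈ 0.453

Let H be the event that the subject carries the genetic variant. P(H) = 0.23, so P(¬H) = 0.77. With E the 'positive' result, P(E|H) = 0.75 and P(E|¬H) = 0.27.
P(E) = 0.75·0.23 + 0.27·0.77 = 0.17250 + 0.20790 = 0.38040.
By Bayes' theorem, P(H|E) = 0.17250 / 0.38040 = 0.453.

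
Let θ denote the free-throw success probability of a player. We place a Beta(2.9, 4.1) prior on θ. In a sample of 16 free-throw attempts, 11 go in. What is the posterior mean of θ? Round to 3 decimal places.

Observing 11 successes and 5 failures updates Beta(2.9, 4.1) by adding the success and failure counts to the two shape parameters: α = 2.9+11 = 13.9, β = 4.1+5 = 9.1.
E[θ | data] = 13.9/(13.9+9.1) = 0.604.

Posterior mean ≈ 0.604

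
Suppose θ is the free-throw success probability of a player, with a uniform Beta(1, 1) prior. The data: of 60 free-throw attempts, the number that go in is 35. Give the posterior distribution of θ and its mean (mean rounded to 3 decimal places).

Observing 35 successes and 25 failures updates Beta(1, 1) by adding the success and failure counts to the two shape parameters: α = 1+35 = 36, β = 1+25 = 26.
Posterior mean = α/(α+β) = 36/62 = 0.581.

Posterior: Beta(36, 26); mean ≈ 0.581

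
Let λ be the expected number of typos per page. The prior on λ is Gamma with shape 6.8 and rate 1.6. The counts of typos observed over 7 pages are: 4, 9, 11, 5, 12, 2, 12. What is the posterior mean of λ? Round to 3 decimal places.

Posterior mean ≈ 7.186

The Poisson likelihood adds the total count to the shape and the number of exposure periods to the rate. Here ∑xᵢ = 55 and n = 7, so shape 6.8→61.8 and rate 1.6→8.6.
E[λ | data] = 61.8/8.6 = 7.186.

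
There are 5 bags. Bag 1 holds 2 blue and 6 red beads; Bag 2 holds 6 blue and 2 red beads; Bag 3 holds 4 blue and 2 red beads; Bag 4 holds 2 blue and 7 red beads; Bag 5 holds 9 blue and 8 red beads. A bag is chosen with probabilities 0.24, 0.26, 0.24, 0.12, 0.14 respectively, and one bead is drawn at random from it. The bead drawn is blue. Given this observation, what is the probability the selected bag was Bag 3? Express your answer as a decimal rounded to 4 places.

Tabulate prior·likelihood by source: [1] prior 0.24, lik 0.25, product 0.06000; [2] prior 0.26, lik 0.75, product 0.1950; [3] prior 0.24, lik 0.6667, product 0.1600; [4] prior 0.12, lik 0.2222, product 0.02667; [5] prior 0.14, lik 0.5294, product 0.07412.
Normalizing constant = 0.51578; the posterior for Bag 3 is its product over the sum, 0.1600/0.51578 = 0.3102.

Posterior probability ≈ 0.3102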